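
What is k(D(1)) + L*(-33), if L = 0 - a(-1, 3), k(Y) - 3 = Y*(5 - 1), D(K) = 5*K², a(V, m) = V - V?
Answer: 23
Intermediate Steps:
a(V, m) = 0
k(Y) = 3 + 4*Y (k(Y) = 3 + Y*(5 - 1) = 3 + Y*4 = 3 + 4*Y)
L = 0 (L = 0 - 1*0 = 0 + 0 = 0)
k(D(1)) + L*(-33) = (3 + 4*(5*1²)) + 0*(-33) = (3 + 4*(5*1)) + 0 = (3 + 4*5) + 0 = (3 + 20) + 0 = 23 + 0 = 23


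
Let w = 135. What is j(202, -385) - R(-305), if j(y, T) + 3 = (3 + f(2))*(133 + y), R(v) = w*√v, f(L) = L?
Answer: 1672 - 135*I*√305 ≈ 1672.0 - 2357.7*I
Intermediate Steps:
R(v) = 135*√v
j(y, T) = 662 + 5*y (j(y, T) = -3 + (3 + 2)*(133 + y) = -3 + 5*(133 + y) = -3 + (665 + 5*y) = 662 + 5*y)
j(202, -385) - R(-305) = (662 + 5*202) - 135*√(-305) = (662 + 1010) - 135*I*√305 = 1672 - 135*I*√305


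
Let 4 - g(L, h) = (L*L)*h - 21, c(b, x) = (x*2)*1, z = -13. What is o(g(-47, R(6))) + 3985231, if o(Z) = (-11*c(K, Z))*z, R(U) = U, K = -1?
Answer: 201737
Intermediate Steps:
c(b, x) = 2*x (c(b, x) = (2*x)*1 = 2*x)
g(L, h) = 25 - h*L² (g(L, h) = 4 - ((L*L)*h - 21) = 4 - (L²*h - 21) = 4 - (h*L² - 21) = 4 - (-21 + h*L²) = 4 + (21 - h*L²) = 25 - h*L²)
o(Z) = 286*Z (o(Z) = -22*Z*(-13) = 286*Z)
o(g(-47, R(6))) + 3985231 = 286*(25 - 1*6*(-47)²) + 3985231 = 286*(25 - 1*6*2209) + 3985231 = 286*(25 - 13254) + 3985231 = 286*(-13229) + 3985231 = -3783494 + 3985231 = 201737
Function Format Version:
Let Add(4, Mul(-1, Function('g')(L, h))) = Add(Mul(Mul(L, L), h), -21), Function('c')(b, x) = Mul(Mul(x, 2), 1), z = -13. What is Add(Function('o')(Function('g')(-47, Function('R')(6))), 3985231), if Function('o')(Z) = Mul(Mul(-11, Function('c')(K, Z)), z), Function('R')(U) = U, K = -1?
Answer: 201737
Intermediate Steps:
Function('c')(b, x) = Mul(2, x) (Function('c')(b, x) = Mul(Mul(2, x), 1) = Mul(2, x))
Function('g')(L, h) = Add(25, Mul(-1, h, Pow(L, 2))) (Function('g')(L, h) = Add(4, Mul(-1, Add(Mul(Mul(L, L), h), -21))) = Add(4, Mul(-1, Add(Mul(Pow(L, 2), h), -21))) = Add(4, Mul(-1, Add(Mul(h, Pow(L, 2)), -21))) = Add(4, Mul(-1, Add(-21, Mul(h, Pow(L, 2))))) = Add(4, Add(21, Mul(-1, h, Pow(L, 2)))) = Add(25, Mul(-1, h, Pow(L, 2))))
Function('o')(Z) = Mul(286, Z) (Function('o')(Z) = Mul(Mul(-11, Mul(2, Z)), -13) = Mul(Mul(-22, Z), -13) = Mul(286, Z))
Add(Function('o')(Function('g')(-47, Function('R')(6))), 3985231) = Add(Mul(286, Add(25, Mul(-1, 6, Pow(-47, 2)))), 3985231) = Add(Mul(286, Add(25, Mul(-1, 6, 2209))), 3985231) = Add(Mul(286, Add(25, -13254)), 3985231) = Add(Mul(286, -13229), 3985231) = Add(-3783494, 3985231) = 201737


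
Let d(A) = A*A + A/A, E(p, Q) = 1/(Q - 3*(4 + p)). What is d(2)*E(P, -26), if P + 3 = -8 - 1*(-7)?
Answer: -5/26 ≈ -0.19231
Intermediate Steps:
P = -4 (P = -3 + (-8 - 1*(-7)) = -3 + (-8 + 7) = -3 - 1 = -4)
E(p, Q) = 1/(-12 + Q - 3*p) (E(p, Q) = 1/(Q + (-12 - 3*p)) = 1/(-12 + Q - 3*p))
d(A) = 1 + A² (d(A) = A² + 1 = 1 + A²)
d(2)*E(P, -26) = (1 + 2²)*(-1/(12 - 1*(-26) + 3*(-4))) = (1 + 4)*(-1/(12 + 26 - 12)) = 5*(-1/26) = -5/26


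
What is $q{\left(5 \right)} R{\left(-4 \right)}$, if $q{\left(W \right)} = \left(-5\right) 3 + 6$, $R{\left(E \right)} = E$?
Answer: $36$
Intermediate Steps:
$q{\left(W \right)} = -9$ ($q{\left(W \right)} = -15 + 6 = -9$)
$q{\left(5 \right)} R{\left(-4 \right)} = \left(-9\right) \left(-4\right) = 36$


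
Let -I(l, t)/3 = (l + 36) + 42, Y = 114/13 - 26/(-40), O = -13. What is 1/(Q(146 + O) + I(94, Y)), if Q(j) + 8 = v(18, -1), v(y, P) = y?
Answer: -1/506 ≈ -0.0019763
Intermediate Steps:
Y = 2449/260 (Y = 114*(1/13) - 26*(-1/40) = 114/13 + 13/20 = 2449/260 ≈ 9.4192)
I(l, t) = -234 - 3*l (I(l, t) = -3*((l + 36) + 42) = -3*((36 + l) + 42) = -3*(78 + l) = -234 - 3*l)
Q(j) = 10 (Q(j) = -8 + 18 = 10)
1/(Q(146 + O) + I(94, Y)) = 1/(10 + (-234 - 3*94)) = 1/(10 + (-234 - 282)) = 1/(10 - 516) = 1/(-506) = -1/506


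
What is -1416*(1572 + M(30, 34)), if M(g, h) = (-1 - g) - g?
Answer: -2139576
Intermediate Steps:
M(g, h) = -1 - 2*g
-1416*(1572 + M(30, 34)) = -1416*(1572 + (-1 - 2*30)) = -1416*(1572 + (-1 - 60)) = -1416*(1572 - 61) = -1416*1511 = -2139576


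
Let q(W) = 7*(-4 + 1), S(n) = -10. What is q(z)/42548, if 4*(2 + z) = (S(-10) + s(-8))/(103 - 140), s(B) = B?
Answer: -21/42548 ≈ -0.00049356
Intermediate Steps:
z = -139/74 (z = -2 + ((-10 - 8)/(103 - 140))/4 = -2 + (-18/(-37))/4 = -2 + (-18*(-1/37))/4 = -2 + (1/4)*(18/37) = -2 + 9/74 = -139/74 ≈ -1.8784)
q(W) = -21 (q(W) = 7*(-3) = -21)
q(z)/42548 = -21/42548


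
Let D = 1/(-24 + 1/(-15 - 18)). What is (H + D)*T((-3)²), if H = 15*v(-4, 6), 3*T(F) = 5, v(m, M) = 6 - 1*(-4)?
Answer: 198195/793 ≈ 249.93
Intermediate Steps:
v(m, M) = 10 (v(m, M) = 6 + 4 = 10)
T(F) = 5/3 (T(F) = (⅓)*5 = 5/3)
H = 150 (H = 15*10 = 150)
D = -33/793 (D = 1/(-24 + 1/(-33)) = 1/(-24 - 1/33) = 1/(-793/33) = -33/793 ≈ -0.041614)
(H + D)*T((-3)²) = (150 - 33/793)*(5/3) = (118917/793)*(5/3) = 198195/793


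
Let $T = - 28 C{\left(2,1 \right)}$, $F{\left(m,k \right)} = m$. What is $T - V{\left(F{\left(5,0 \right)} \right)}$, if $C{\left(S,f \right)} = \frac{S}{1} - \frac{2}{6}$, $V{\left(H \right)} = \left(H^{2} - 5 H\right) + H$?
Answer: $- \frac{155}{3} \approx -51.667$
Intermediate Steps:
$V{\left(H \right)} = H^{2} - 4 H$
$C{\left(S,f \right)} = - \frac{1}{3} + S$ ($C{\left(S,f \right)} = S 1 - \frac{1}{3} = S - \frac{1}{3} = - \frac{1}{3} + S$)
$T = - \frac{140}{3}$ ($T = - 28 \left(- \frac{1}{3} + 2\right) = \left(-28\right) \frac{5}{3} = - \frac{140}{3} \approx -46.667$)
$T - V{\left(F{\left(5,0 \right)} \right)} = - \frac{140}{3} - 5 \left(-4 + 5\right) = - \frac{140}{3} - 5 \cdot 1 = - \frac{140}{3} - 5 = - \frac{155}{3}$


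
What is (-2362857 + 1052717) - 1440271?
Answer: -2750411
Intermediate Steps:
(-2362857 + 1052717) - 1440271 = -1310140 - 1440271 = -2750411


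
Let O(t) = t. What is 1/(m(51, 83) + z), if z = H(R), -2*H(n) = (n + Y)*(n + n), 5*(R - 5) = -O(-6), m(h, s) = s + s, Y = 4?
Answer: 25/2569 ≈ 0.0097314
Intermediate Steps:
m(h, s) = 2*s
R = 31/5 (R = 5 + (-1*(-6))/5 = 5 + (⅕)*6 = 5 + 6/5 = 31/5 ≈ 6.2000)
H(n) = -n*(4 + n) (H(n) = -(n + 4)*(n + n)/2 = -(4 + n)*2*n/2 = -n*(4 + n))
z = -1581/25 (z = -1*31/5*(4 + 31/5) = -1*31/5*51/5 = -1581/25 ≈ -63.240)
1/(m(51, 83) + z) = 1/(2*83 - 1581/25) = 1/(166 - 1581/25) = 1/(2569/25) = 25/2569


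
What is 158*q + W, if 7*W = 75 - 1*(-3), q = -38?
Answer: -41950/7 ≈ -5992.9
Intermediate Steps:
W = 78/7 (W = (75 - 1*(-3))/7 = (75 + 3)/7 = (1/7)*78 = 78/7 ≈ 11.143)
158*q + W = 158*(-38) + 78/7 = -6004 + 78/7 = -41950/7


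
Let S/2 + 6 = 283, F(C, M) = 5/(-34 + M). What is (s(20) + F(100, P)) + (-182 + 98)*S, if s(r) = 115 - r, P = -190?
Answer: -10402789/224 ≈ -46441.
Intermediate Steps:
S = 554 (S = -12 + 2*283 = -12 + 566 = 554)
(s(20) + F(100, P)) + (-182 + 98)*S = ((115 - 1*20) + 5/(-34 - 190)) + (-182 + 98)*554 = ((115 - 20) + 5/(-224)) - 84*554 = (95 + 5*(-1/224)) - 46536 = (95 - 5/224) - 46536 = 21275/224 - 46536 = -10402789/224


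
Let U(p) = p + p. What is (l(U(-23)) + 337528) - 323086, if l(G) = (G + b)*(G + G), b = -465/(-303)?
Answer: 1871814/101 ≈ 18533.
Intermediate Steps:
U(p) = 2*p
b = 155/101 (b = -465*(-1/303) = 155/101 ≈ 1.5347)
l(G) = 2*G*(155/101 + G) (l(G) = (G + 155/101)*(G + G) = (155/101 + G)*(2*G) = 2*G*(155/101 + G))
(l(U(-23)) + 337528) - 323086 = (2*(2*(-23))*(155 + 101*(2*(-23)))/101 + 337528) - 323086 = ((2/101)*(-46)*(155 + 101*(-46)) + 337528) - 323086 = ((2/101)*(-46)*(155 - 4646) + 337528) - 323086 = ((2/101)*(-46)*(-4491) + 337528) - 323086 = (413172/101 + 337528) - 323086 = 34503500/101 - 323086 = 1871814/101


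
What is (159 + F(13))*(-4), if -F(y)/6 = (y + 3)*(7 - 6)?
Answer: -252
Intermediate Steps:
F(y) = -18 - 6*y (F(y) = -6*(y + 3)*(7 - 6) = -6*(3 + y) = -18 - 6*y)
(159 + F(13))*(-4) = (159 + (-18 - 6*13))*(-4) = (159 + (-18 - 78))*(-4) = (159 - 96)*(-4) = 63*(-4) = -252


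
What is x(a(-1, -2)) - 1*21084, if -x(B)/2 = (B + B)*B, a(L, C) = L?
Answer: -21088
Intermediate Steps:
x(B) = -4*B**2 (x(B) = -2*(B + B)*B = -2*2*B*B = -4*B**2)
x(a(-1, -2)) - 1*21084 = -4*(-1)**2 - 1*21084 = -4*1 - 21084 = -4 - 21084 = -21088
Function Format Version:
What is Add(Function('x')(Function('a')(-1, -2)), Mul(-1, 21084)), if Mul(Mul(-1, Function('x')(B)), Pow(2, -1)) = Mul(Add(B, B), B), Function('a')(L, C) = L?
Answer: -21088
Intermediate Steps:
Function('x')(B) = Mul(-4, Pow(B, 2)) (Function('x')(B) = Mul(-2, Mul(Add(B, B), B)) = Mul(-2, Mul(Mul(2, B), B)) = Mul(-2, Mul(2, Pow(B, 2))) = Mul(-4, Pow(B, 2)))
Add(Function('x')(Function('a')(-1, -2)), Mul(-1, 21084)) = Add(Mul(-4, Pow(-1, 2)), Mul(-1, 21084)) = Add(Mul(-4, 1), -21084) = Add(-4, -21084) = -21088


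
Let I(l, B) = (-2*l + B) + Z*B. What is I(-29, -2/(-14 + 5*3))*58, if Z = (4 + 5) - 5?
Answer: 2784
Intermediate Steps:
Z = 4 (Z = 9 - 5 = 4)
I(l, B) = -2*l + 5*B (I(l, B) = (-2*l + B) + 4*B = (B - 2*l) + 4*B = -2*l + 5*B)
I(-29, -2/(-14 + 5*3))*58 = (-2*(-29) + 5*(-2/(-14 + 5*3)))*58 = (58 + 5*(-2/(-14 + 15)))*58 = (58 + 5*(-2/1))*58 = (58 + 5*(-2*1))*58 = (58 + 5*(-2))*58 = (58 - 10)*58 = 48*58 = 2784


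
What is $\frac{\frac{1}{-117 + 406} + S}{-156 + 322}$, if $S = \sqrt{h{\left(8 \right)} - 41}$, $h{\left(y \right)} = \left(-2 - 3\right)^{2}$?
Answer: $\frac{1}{47974} + \frac{2 i}{83} \approx 2.0845 \cdot 10^{-5} + 0.024096 i$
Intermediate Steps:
$h{\left(y \right)} = 25$ ($h{\left(y \right)} = \left(-5\right)^{2} = 25$)
$S = 4 i$ ($S = \sqrt{25 - 41} = \sqrt{-16} = 4 i \approx 4.0 i$)
$\frac{\frac{1}{-117 + 406} + S}{-156 + 322} = \frac{\frac{1}{-117 + 406} + 4 i}{-156 + 322} = \frac{\frac{1}{289} + 4 i}{166} = \left(\frac{1}{289} + 4 i\right) \frac{1}{166} = \frac{1}{47974} + \frac{2 i}{83}$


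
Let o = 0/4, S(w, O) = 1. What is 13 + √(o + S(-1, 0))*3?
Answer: 16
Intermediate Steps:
o = 0 (o = 0*(¼) = 0)
13 + √(o + S(-1, 0))*3 = 13 + √(0 + 1)*3 = 13 + √1*3 = 13 + 1*3 = 13 + 3 = 16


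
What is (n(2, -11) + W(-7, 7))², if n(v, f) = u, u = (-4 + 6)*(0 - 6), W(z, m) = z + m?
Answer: 144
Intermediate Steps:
W(z, m) = m + z
u = -12 (u = 2*(-6) = -12)
n(v, f) = -12
(n(2, -11) + W(-7, 7))² = (-12 + (7 - 7))² = (-12 + 0)² = (-12)² = 144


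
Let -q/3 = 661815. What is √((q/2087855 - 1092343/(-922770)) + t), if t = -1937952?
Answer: I*√5392207510092630769696990/1668060570 ≈ 1392.1*I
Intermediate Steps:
q = -1985445 (q = -3*661815 = -1985445)
√((q/2087855 - 1092343/(-922770)) + t) = √((-1985445/2087855 - 1092343/(-922770)) - 1937952) = √((-1985445*1/2087855 - 1092343*(-1/922770)) - 1937952) = √((-5157/5423 + 1092343/922770) - 1937952) = √(1165051199/5004181710 - 1937952) = √(-9697862788206721/5004181710) = I*√5392207510092630769696990/1668060570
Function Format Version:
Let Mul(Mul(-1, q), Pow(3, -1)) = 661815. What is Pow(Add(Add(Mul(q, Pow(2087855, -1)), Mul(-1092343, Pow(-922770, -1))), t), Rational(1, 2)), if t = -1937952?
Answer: Mul(Rational(1, 1668060570), I, Pow(5392207510092630769696990, Rational(1, 2))) ≈ Mul(1392.1, I)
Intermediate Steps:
q = -1985445 (q = Mul(-3, 661815) = -1985445)
Pow(Add(Add(Mul(q, Pow(2087855, -1)), Mul(-1092343, Pow(-922770, -1))), t), Rational(1, 2)) = Pow(Add(Add(Mul(-1985445, Pow(2087855, -1)), Mul(-1092343, Pow(-922770, -1))), -1937952), Rational(1, 2)) = Pow(Add(Add(Mul(-1985445, Rational(1, 2087855)), Mul(-1092343, Rational(-1, 922770))), -1937952), Rational(1, 2)) = Pow(Add(Add(Rational(-5157, 5423), Rational(1092343, 922770)), -1937952), Rational(1, 2)) = Pow(Add(Rational(1165051199, 5004181710), -1937952), Rational(1, 2)) = Pow(Rational(-9697862788206721, 5004181710), Rational(1, 2)) = Mul(Rational(1, 1668060570), I, Pow(5392207510092630769696990, Rational(1, 2)))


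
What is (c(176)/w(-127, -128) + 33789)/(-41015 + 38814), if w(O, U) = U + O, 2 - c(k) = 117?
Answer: -1723262/112251 ≈ -15.352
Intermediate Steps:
c(k) = -115 (c(k) = 2 - 1*117 = 2 - 117 = -115)
w(O, U) = O + U
(c(176)/w(-127, -128) + 33789)/(-41015 + 38814) = (-115/(-127 - 128) + 33789)/(-41015 + 38814) = (-115/(-255) + 33789)/(-2201) = (-115*(-1/255) + 33789)*(-1/2201) = (23/51 + 33789)*(-1/2201) = (1723262/51)*(-1/2201) = -1723262/112251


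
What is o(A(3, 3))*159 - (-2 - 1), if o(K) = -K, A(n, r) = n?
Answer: -474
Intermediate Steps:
o(A(3, 3))*159 - (-2 - 1) = -1*3*159 - (-2 - 1) = -3*159 - 1*(-3) = -477 + 3 = -474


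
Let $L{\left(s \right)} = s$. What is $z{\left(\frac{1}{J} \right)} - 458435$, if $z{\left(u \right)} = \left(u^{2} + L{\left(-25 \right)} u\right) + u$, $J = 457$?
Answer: $- \frac{95743702282}{208849} \approx -4.5844 \cdot 10^{5}$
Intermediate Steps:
$z{\left(u \right)} = u^{2} - 24 u$ ($z{\left(u \right)} = \left(u^{2} - 25 u\right) + u = u^{2} - 24 u$)
$z{\left(\frac{1}{J} \right)} - 458435 = \frac{-24 + \frac{1}{457}}{457} - 458435 = \frac{1}{457} \left(- \frac{10967}{457}\right) - 458435 = - \frac{10967}{208849} - 458435 = - \frac{95743702282}{208849}$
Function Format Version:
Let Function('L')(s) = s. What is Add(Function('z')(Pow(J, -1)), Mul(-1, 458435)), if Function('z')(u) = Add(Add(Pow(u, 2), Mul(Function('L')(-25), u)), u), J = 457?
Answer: Rational(-95743702282, 208849) ≈ -4.5844e+5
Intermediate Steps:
Function('z')(u) = Add(Pow(u, 2), Mul(-24, u)) (Function('z')(u) = Add(Add(Pow(u, 2), Mul(-25, u)), u) = Add(Pow(u, 2), Mul(-24, u)))
Add(Function('z')(Pow(J, -1)), Mul(-1, 458435)) = Add(Mul(Pow(457, -1), Add(-24, Pow(457, -1))), Mul(-1, 458435)) = Add(Mul(Rational(1, 457), Add(-24, Rational(1, 457))), -458435) = Add(Mul(Rational(1, 457), Rational(-10967, 457)), -458435) = Add(Rational(-10967, 208849), -458435) = Rational(-95743702282, 208849)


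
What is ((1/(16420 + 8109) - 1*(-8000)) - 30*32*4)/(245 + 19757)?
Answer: 1397817/6720946 ≈ 0.20798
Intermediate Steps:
((1/(16420 + 8109) - 1*(-8000)) - 30*32*4)/(245 + 19757) = ((1/24529 + 8000) - 960*4)/20002 = ((1/24529 + 8000) - 3840)*(1/20002) = (196232001/24529 - 3840)*(1/20002) = (102040641/24529)*(1/20002) = 1397817/6720946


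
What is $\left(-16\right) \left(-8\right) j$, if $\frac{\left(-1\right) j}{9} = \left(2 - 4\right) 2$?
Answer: $4608$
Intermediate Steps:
$j = 36$ ($j = - 9 \left(2 - 4\right) 2 = - 9 \left(\left(-2\right) 2\right) = \left(-9\right) \left(-4\right) = 36$)
$\left(-16\right) \left(-8\right) j = \left(-16\right) \left(-8\right) 36 = 128 \cdot 36 = 4608$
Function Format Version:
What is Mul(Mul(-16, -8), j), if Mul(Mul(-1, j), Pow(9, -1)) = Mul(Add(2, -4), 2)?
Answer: 4608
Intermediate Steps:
j = 36 (j = Mul(-9, Mul(Add(2, -4), 2)) = Mul(-9, Mul(-2, 2)) = Mul(-9, -4) = 36)
Mul(Mul(-16, -8), j) = Mul(Mul(-16, -8), 36) = Mul(128, 36) = 4608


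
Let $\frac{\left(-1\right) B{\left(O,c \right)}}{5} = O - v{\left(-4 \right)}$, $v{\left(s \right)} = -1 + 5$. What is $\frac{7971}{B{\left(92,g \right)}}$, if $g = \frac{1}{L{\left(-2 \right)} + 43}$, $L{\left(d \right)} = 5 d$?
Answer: $- \frac{7971}{440} \approx -18.116$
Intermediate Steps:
$v{\left(s \right)} = 4$
$g = \frac{1}{33}$ ($g = \frac{1}{5 \left(-2\right) + 43} = \frac{1}{-10 + 43} = \frac{1}{33} \approx 0.030303$)
$B{\left(O,c \right)} = 20 - 5 O$ ($B{\left(O,c \right)} = - 5 \left(O - 4\right) = - 5 \left(-4 + O\right) = 20 - 5 O$)
$\frac{7971}{B{\left(92,g \right)}} = \frac{7971}{20 - 460} = \frac{7971}{-440} = 7971 \left(- \frac{1}{440}\right) = - \frac{7971}{440}$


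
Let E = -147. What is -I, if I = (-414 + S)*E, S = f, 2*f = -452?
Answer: -94080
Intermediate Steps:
f = -226 (f = (1/2)*(-452) = -226)
S = -226
I = 94080 (I = (-414 - 226)*(-147) = -640*(-147) = 94080)
-I = -1*94080 = -94080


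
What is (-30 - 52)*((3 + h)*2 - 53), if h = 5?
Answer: 3034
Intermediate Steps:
(-30 - 52)*((3 + h)*2 - 53) = (-30 - 52)*((3 + 5)*2 - 53) = -82*(8*2 - 53) = -82*(16 - 53) = -82*(-37) = 3034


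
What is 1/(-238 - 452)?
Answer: -1/690 ≈ -0.0014493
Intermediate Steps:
1/(-238 - 452) = 1/(-690) = -1/690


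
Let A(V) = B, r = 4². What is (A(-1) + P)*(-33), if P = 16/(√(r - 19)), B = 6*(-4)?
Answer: 792 + 176*I*√3 ≈ 792.0 + 304.84*I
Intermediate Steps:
r = 16
B = -24
A(V) = -24
P = -16*I*√3/3 (P = 16/(√(16 - 19)) = 16/(√(-3)) = 16/((I*√3)) = 16*(-I*√3/3) = -16*I*√3/3 ≈ -9.2376*I)
(A(-1) + P)*(-33) = (-24 - 16*I*√3/3)*(-33) = 792 + 176*I*√3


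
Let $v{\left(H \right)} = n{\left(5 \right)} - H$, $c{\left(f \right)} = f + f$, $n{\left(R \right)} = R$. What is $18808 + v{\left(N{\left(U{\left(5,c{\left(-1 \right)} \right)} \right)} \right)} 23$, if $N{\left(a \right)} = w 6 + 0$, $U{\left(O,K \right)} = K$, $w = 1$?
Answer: $18785$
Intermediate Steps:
$c{\left(f \right)} = 2 f$
$N{\left(a \right)} = 6$ ($N{\left(a \right)} = 1 \cdot 6 + 0 = 6 + 0 = 6$)
$v{\left(H \right)} = 5 - H$
$18808 + v{\left(N{\left(U{\left(5,c{\left(-1 \right)} \right)} \right)} \right)} 23 = 18808 + \left(5 - 6\right) 23 = 18808 - 23 = 18785$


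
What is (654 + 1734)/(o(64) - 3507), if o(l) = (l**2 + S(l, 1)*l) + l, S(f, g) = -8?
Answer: 796/47 ≈ 16.936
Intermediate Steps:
o(l) = l**2 - 7*l (o(l) = (l**2 - 8*l) + l = l**2 - 7*l)
(654 + 1734)/(o(64) - 3507) = (654 + 1734)/(64*(-7 + 64) - 3507) = 2388/(64*57 - 3507) = 2388/(3648 - 3507) = 2388/141 = 2388*(1/141) = 796/47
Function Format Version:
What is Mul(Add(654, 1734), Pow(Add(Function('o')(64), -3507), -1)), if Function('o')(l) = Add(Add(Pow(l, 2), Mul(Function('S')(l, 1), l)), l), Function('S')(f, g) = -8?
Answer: Rational(796, 47) ≈ 16.936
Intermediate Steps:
Function('o')(l) = Add(Pow(l, 2), Mul(-7, l)) (Function('o')(l) = Add(Add(Pow(l, 2), Mul(-8, l)), l) = Add(Pow(l, 2), Mul(-7, l)))
Mul(Add(654, 1734), Pow(Add(Function('o')(64), -3507), -1)) = Mul(Add(654, 1734), Pow(Add(Mul(64, Add(-7, 64)), -3507), -1)) = Mul(2388, Pow(Add(Mul(64, 57), -3507), -1)) = Mul(2388, Pow(Add(3648, -3507), -1)) = Mul(2388, Pow(141, -1)) = Mul(2388, Rational(1, 141)) = Rational(796, 47)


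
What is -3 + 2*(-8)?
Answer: -19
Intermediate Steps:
-3 + 2*(-8) = -3 - 16 = -19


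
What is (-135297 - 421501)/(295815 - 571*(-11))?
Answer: -278399/151048 ≈ -1.8431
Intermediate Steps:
(-135297 - 421501)/(295815 - 571*(-11)) = -556798/(295815 + 6281) = -556798/302096 = -556798*1/302096 = -278399/151048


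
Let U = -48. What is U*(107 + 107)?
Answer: -10272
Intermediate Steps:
U*(107 + 107) = -48*(107 + 107) = -48*214 = -10272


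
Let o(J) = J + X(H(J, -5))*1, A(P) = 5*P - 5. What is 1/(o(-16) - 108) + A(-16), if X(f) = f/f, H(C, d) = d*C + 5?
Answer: -10456/123 ≈ -85.008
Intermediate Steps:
H(C, d) = 5 + C*d (H(C, d) = C*d + 5 = 5 + C*d)
X(f) = 1
A(P) = -5 + 5*P
o(J) = 1 + J (o(J) = J + 1*1 = J + 1 = 1 + J)
1/(o(-16) - 108) + A(-16) = 1/((1 - 16) - 108) + (-5 + 5*(-16)) = 1/(-15 - 108) + (-5 - 80) = 1/(-123) - 85 = -1/123 - 85 = -10456/123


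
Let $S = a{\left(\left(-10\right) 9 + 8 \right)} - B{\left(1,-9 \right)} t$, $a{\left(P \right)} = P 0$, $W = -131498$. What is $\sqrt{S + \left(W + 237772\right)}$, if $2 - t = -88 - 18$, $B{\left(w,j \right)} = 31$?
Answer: $\sqrt{102926} \approx 320.82$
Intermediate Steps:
$t = 108$ ($t = 2 - \left(-88 - 18\right) = 2 - -106 = 2 + 106 = 108$)
$a{\left(P \right)} = 0$
$S = -3348$ ($S = 0 - 31 \cdot 108 = 0 - 3348 = -3348$)
$\sqrt{S + \left(W + 237772\right)} = \sqrt{-3348 + \left(-131498 + 237772\right)} = \sqrt{-3348 + 106274} = \sqrt{102926}$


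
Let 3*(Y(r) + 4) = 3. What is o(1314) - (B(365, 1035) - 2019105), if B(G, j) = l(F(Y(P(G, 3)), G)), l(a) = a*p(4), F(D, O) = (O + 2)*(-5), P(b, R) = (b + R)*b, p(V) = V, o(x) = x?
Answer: 2027759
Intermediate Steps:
P(b, R) = b*(R + b) (P(b, R) = (R + b)*b = b*(R + b))
Y(r) = -3 (Y(r) = -4 + (⅓)*3 = -4 + 1 = -3)
F(D, O) = -10 - 5*O (F(D, O) = (2 + O)*(-5) = -10 - 5*O)
l(a) = 4*a (l(a) = a*4 = 4*a)
B(G, j) = -40 - 20*G (B(G, j) = 4*(-10 - 5*G) = -40 - 20*G)
o(1314) - (B(365, 1035) - 2019105) = 1314 - ((-40 - 20*365) - 2019105) = 1314 - ((-40 - 7300) - 2019105) = 1314 - (-7340 - 2019105) = 1314 - 1*(-2026445) = 1314 + 2026445 = 2027759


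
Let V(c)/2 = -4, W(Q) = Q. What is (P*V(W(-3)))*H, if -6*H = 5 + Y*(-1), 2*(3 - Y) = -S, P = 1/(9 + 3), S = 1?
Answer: 1/6 ≈ 0.16667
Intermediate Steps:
P = 1/12 ≈ 0.083333
V(c) = -8 (V(c) = 2*(-4) = -8)
Y = 7/2 (Y = 3 - (-1)/2 = 3 - 1/2*(-1) = 3 + 1/2 = 7/2 ≈ 3.5000)
H = -1/4 (H = -(5 + (7/2)*(-1))/6 = -(5 - 7/2)/6 = -1/6*3/2 = -1/4 ≈ -0.25000)
(P*V(W(-3)))*H = ((1/12)*(-8))*(-1/4) = -2/3*(-1/4) = 1/6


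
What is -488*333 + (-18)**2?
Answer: -162180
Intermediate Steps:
-488*333 + (-18)**2 = -162504 + 324 = -162180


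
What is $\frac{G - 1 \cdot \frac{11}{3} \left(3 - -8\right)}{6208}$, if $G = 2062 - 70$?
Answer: $\frac{5855}{18624} \approx 0.31438$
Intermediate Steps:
$G = 1992$
$\frac{G - 1 \cdot \frac{11}{3} \left(3 - -8\right)}{6208} = \frac{1992 - 1 \cdot \frac{11}{3} \left(3 - -8\right)}{6208} = \left(1992 - 1 \cdot 11 \cdot \frac{1}{3} \left(3 + 8\right)\right) \frac{1}{6208} = \left(1992 - 1 \cdot \frac{11}{3} \cdot 11\right) \frac{1}{6208} = \left(1992 - \frac{11}{3} \cdot 11\right) \frac{1}{6208} = \left(1992 - \frac{121}{3}\right) \frac{1}{6208} = \frac{5855}{3} \cdot \frac{1}{6208} = \frac{5855}{18624}$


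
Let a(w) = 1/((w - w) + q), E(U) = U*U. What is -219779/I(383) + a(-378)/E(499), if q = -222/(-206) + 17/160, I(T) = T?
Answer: -1067743190977229/1860713009713 ≈ -573.84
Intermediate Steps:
E(U) = U**2
q = 19511/16480 (q = -222*(-1/206) + 17*(1/160) = 111/103 + 17/160 = 19511/16480 ≈ 1.1839)
a(w) = 16480/19511 (a(w) = 1/((w - w) + 19511/16480) = 1/(0 + 19511/16480) = 1/(19511/16480) = 16480/19511)
-219779/I(383) + a(-378)/E(499) = -219779/383 + 16480/(19511*(499**2)) = -219779*1/383 + (16480/19511)/249001 = -219779/383 + (16480/19511)*(1/249001) = -219779/383 + 16480/4858258511 = -1067743190977229/1860713009713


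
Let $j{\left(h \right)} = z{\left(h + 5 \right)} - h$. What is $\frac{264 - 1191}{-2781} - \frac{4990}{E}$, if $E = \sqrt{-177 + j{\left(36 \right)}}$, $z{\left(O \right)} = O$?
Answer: $\frac{1}{3} + \frac{2495 i \sqrt{43}}{43} \approx 0.33333 + 380.48 i$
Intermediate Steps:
$j{\left(h \right)} = 5$ ($j{\left(h \right)} = \left(h + 5\right) - h = \left(5 + h\right) - h = 5$)
$E = 2 i \sqrt{43}$ ($E = \sqrt{-177 + 5} = \sqrt{-172} = 2 i \sqrt{43} \approx 13.115 i$)
$\frac{264 - 1191}{-2781} - \frac{4990}{E} = \frac{264 - 1191}{-2781} - \frac{4990}{2 i \sqrt{43}} = \left(-927\right) \left(- \frac{1}{2781}\right) - 4990 \left(- \frac{i \sqrt{43}}{86}\right) = \frac{1}{3} + \frac{2495 i \sqrt{43}}{43}$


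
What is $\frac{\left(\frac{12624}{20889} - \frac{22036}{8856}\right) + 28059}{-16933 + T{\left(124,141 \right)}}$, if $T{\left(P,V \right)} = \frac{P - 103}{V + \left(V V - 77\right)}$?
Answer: $- \frac{2875608949846645}{1735484259324816} \approx -1.6569$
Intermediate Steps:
$T{\left(P,V \right)} = \frac{-103 + P}{-77 + V + V^{2}}$ ($T{\left(P,V \right)} = \frac{-103 + P}{V + \left(V^{2} - 77\right)} = \frac{-103 + P}{V + \left(-77 + V^{2}\right)} = \frac{-103 + P}{-77 + V + V^{2}}$)
$\frac{\left(\frac{12624}{20889} - \frac{22036}{8856}\right) + 28059}{-16933 + T{\left(124,141 \right)}} = \frac{\left(\frac{12624}{20889} - \frac{22036}{8856}\right) + 28059}{-16933 + \frac{-103 + 124}{-77 + 141 + 141^{2}}} = \frac{\left(12624 \cdot \frac{1}{20889} - \frac{5509}{2214}\right) + 28059}{-16933 + \frac{1}{-77 + 141 + 19881} \cdot 21} = \frac{\left(\frac{4208}{6963} - \frac{5509}{2214}\right) + 28059}{-16933 + \frac{1}{19945} \cdot 21} = \frac{- \frac{9680885}{5138694} + 28059}{-16933 + \frac{1}{19945} \cdot 21} = \frac{144176934061}{5138694 \left(-16933 + \frac{21}{19945}\right)} = \frac{144176934061}{5138694 \left(- \frac{337728664}{19945}\right)} = \frac{144176934061}{5138694} \left(- \frac{19945}{337728664}\right) = - \frac{2875608949846645}{1735484259324816}$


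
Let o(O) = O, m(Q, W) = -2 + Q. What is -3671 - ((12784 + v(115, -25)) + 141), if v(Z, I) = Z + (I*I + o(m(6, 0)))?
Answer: -17340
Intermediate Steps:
v(Z, I) = 4 + Z + I² (v(Z, I) = Z + (I*I + (-2 + 6)) = Z + (I² + 4) = Z + (4 + I²) = 4 + Z + I²)
-3671 - ((12784 + v(115, -25)) + 141) = -3671 - ((12784 + (4 + 115 + (-25)²)) + 141) = -3671 - ((12784 + (4 + 115 + 625)) + 141) = -3671 - ((12784 + 744) + 141) = -3671 - (13528 + 141) = -3671 - 1*13669 = -3671 - 13669 = -17340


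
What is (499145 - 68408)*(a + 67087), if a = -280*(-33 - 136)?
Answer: 49279327959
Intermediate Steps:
a = 47320 (a = -280*(-169) = 47320)
(499145 - 68408)*(a + 67087) = (499145 - 68408)*(47320 + 67087) = 430737*114407 = 49279327959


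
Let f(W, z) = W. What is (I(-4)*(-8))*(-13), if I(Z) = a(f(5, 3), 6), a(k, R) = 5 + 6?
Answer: 1144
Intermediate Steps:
a(k, R) = 11
I(Z) = 11
(I(-4)*(-8))*(-13) = (11*(-8))*(-13) = -88*(-13) = 1144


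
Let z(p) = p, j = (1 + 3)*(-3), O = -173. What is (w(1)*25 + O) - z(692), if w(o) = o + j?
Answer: -1140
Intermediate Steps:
j = -12 (j = 4*(-3) = -12)
w(o) = -12 + o (w(o) = o - 12 = -12 + o)
(w(1)*25 + O) - z(692) = ((-12 + 1)*25 - 173) - 1*692 = (-11*25 - 173) - 692 = (-275 - 173) - 692 = -448 - 692 = -1140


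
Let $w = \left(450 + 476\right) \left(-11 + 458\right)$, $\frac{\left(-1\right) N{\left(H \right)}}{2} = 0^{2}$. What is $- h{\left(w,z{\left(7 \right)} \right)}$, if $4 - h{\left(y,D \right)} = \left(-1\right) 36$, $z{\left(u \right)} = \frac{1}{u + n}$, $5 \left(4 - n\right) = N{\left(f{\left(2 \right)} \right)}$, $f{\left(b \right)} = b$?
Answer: $-40$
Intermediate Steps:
$N{\left(H \right)} = 0$ ($N{\left(H \right)} = - 2 \cdot 0^{2} = \left(-2\right) 0 = 0$)
$n = 4$ ($n = 4 - 0 = 4 + 0 = 4$)
$w = 413922$ ($w = 926 \cdot 447 = 413922$)
$z{\left(u \right)} = \frac{1}{4 + u}$ ($z{\left(u \right)} = \frac{1}{u + 4} = \frac{1}{4 + u}$)
$h{\left(y,D \right)} = 40$ ($h{\left(y,D \right)} = 4 - \left(-1\right) 36 = 4 - -36 = 4 + 36 = 40$)
$- h{\left(w,z{\left(7 \right)} \right)} = \left(-1\right) 40 = -40$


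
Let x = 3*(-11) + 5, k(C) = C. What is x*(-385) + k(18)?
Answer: 10798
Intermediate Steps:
x = -28 (x = -33 + 5 = -28)
x*(-385) + k(18) = -28*(-385) + 18 = 10780 + 18 = 10798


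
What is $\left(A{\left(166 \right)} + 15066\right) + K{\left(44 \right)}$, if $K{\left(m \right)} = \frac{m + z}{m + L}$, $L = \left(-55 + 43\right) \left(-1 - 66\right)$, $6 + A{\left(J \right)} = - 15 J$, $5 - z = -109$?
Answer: $\frac{5329759}{424} \approx 12570.0$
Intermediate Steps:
$z = 114$ ($z = 5 - -109 = 5 + 109 = 114$)
$A{\left(J \right)} = -6 - 15 J$
$L = 804$ ($L = \left(-12\right) \left(-67\right) = 804$)
$K{\left(m \right)} = \frac{114 + m}{804 + m}$ ($K{\left(m \right)} = \frac{m + 114}{m + 804} = \frac{114 + m}{804 + m}$)
$\left(A{\left(166 \right)} + 15066\right) + K{\left(44 \right)} = \left(\left(-6 - 2490\right) + 15066\right) + \frac{114 + 44}{804 + 44} = \left(\left(-6 - 2490\right) + 15066\right) + \frac{1}{848} \cdot 158 = \left(-2496 + 15066\right) + \frac{1}{848} \cdot 158 = 12570 + \frac{79}{424} = \frac{5329759}{424}$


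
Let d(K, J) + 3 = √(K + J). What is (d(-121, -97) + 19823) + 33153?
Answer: 52973 + I*√218 ≈ 52973.0 + 14.765*I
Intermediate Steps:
d(K, J) = -3 + √(J + K) (d(K, J) = -3 + √(K + J) = -3 + √(J + K))
(d(-121, -97) + 19823) + 33153 = ((-3 + √(-97 - 121)) + 19823) + 33153 = ((-3 + √(-218)) + 19823) + 33153 = ((-3 + I*√218) + 19823) + 33153 = (19820 + I*√218) + 33153 = 52973 + I*√218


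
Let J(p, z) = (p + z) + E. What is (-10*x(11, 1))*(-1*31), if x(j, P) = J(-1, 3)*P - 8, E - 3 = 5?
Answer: 620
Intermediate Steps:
E = 8 (E = 3 + 5 = 8)
J(p, z) = 8 + p + z (J(p, z) = (p + z) + 8 = 8 + p + z)
x(j, P) = -8 + 10*P (x(j, P) = (8 - 1 + 3)*P - 8 = 10*P - 8 = -8 + 10*P)
(-10*x(11, 1))*(-1*31) = (-10*(-8 + 10*1))*(-1*31) = -10*(-8 + 10)*(-31) = -10*2*(-31) = -20*(-31) = 620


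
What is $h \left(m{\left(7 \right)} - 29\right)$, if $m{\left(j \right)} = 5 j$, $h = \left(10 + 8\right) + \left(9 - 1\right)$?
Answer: $156$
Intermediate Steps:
$h = 26$ ($h = 18 + 8 = 26$)
$h \left(m{\left(7 \right)} - 29\right) = 26 \left(5 \cdot 7 - 29\right) = 26 \left(35 - 29\right) = 26 \cdot 6 = 156$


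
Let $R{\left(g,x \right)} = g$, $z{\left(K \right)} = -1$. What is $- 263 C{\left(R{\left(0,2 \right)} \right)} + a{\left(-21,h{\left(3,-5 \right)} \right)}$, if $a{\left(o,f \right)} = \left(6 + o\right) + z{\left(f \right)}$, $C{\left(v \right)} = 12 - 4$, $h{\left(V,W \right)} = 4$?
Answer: $-2120$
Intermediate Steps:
$C{\left(v \right)} = 8$
$a{\left(o,f \right)} = 5 + o$ ($a{\left(o,f \right)} = \left(6 + o\right) - 1 = 5 + o$)
$- 263 C{\left(R{\left(0,2 \right)} \right)} + a{\left(-21,h{\left(3,-5 \right)} \right)} = \left(-263\right) 8 + \left(5 - 21\right) = -2104 - 16 = -2120$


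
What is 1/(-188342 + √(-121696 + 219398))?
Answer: -8561/1612391421 - √97702/35472611262 ≈ -5.3183e-6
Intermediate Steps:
1/(-188342 + √(-121696 + 219398)) = 1/(-188342 + √97702)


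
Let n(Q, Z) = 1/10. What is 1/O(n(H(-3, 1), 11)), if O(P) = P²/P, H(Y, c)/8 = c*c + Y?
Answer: 10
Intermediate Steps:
H(Y, c) = 8*Y + 8*c² (H(Y, c) = 8*(c*c + Y) = 8*(c² + Y) = 8*(Y + c²) = 8*Y + 8*c²)
n(Q, Z) = ⅒
O(P) = P
1/O(n(H(-3, 1), 11)) = 1/(⅒) = 10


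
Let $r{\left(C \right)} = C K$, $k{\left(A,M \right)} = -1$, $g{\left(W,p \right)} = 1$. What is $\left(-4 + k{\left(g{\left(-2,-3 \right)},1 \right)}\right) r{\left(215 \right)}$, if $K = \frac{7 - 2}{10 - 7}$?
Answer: $- \frac{5375}{3} \approx -1791.7$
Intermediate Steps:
$K = \frac{5}{3} \approx 1.6667$
$r{\left(C \right)} = \frac{5 C}{3}$ ($r{\left(C \right)} = C \frac{5}{3} = \frac{5 C}{3}$)
$\left(-4 + k{\left(g{\left(-2,-3 \right)},1 \right)}\right) r{\left(215 \right)} = \left(-4 - 1\right) \frac{5}{3} \cdot 215 = \left(-5\right) \frac{1075}{3} = - \frac{5375}{3}$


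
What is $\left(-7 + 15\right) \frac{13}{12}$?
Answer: $\frac{26}{3} \approx 8.6667$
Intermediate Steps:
$\left(-7 + 15\right) \frac{13}{12} = 8 \cdot 13 \cdot \frac{1}{12} = 8 \cdot \frac{13}{12} = \frac{26}{3}$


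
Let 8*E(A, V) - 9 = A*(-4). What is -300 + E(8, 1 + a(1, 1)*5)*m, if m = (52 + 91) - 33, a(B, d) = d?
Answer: -2465/4 ≈ -616.25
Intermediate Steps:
m = 110 (m = 143 - 33 = 110)
E(A, V) = 9/8 - A/2 (E(A, V) = 9/8 + (A*(-4))/8 = 9/8 + (-4*A)/8 = 9/8 - A/2)
-300 + E(8, 1 + a(1, 1)*5)*m = -300 + (9/8 - ½*8)*110 = -300 + (9/8 - 4)*110 = -300 - 23/8*110 = -300 - 1265/4 = -2465/4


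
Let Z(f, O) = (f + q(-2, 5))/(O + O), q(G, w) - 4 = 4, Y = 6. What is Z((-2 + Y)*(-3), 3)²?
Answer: 4/9 ≈ 0.44444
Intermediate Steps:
q(G, w) = 8 (q(G, w) = 4 + 4 = 8)
Z(f, O) = (8 + f)/(2*O) (Z(f, O) = (f + 8)/(O + O) = (8 + f)/((2*O)) = (8 + f)*(1/(2*O)) = (8 + f)/(2*O))
Z((-2 + Y)*(-3), 3)² = ((½)*(8 + (-2 + 6)*(-3))/3)² = ((½)*(⅓)*(8 + 4*(-3)))² = ((½)*(⅓)*(8 - 12))² = ((½)*(⅓)*(-4))² = (-⅔)² = 4/9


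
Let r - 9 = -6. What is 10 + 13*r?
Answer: 49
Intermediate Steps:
r = 3 (r = 9 - 6 = 3)
10 + 13*r = 10 + 13*3 = 10 + 39 = 49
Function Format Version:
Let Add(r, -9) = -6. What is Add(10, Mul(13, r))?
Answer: 49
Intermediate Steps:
r = 3 (r = Add(9, -6) = 3)
Add(10, Mul(13, r)) = Add(10, Mul(13, 3)) = Add(10, 39) = 49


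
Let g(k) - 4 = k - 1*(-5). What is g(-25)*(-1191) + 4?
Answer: 19060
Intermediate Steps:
g(k) = 9 + k (g(k) = 4 + (k - 1*(-5)) = 4 + (k + 5) = 4 + (5 + k) = 9 + k)
g(-25)*(-1191) + 4 = (9 - 25)*(-1191) + 4 = -16*(-1191) + 4 = 19056 + 4 = 19060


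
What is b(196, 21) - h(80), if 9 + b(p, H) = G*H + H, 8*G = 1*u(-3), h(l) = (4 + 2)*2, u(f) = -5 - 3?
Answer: -21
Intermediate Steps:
u(f) = -8
h(l) = 12 (h(l) = 6*2 = 12)
G = -1 (G = (1*(-8))/8 = (⅛)*(-8) = -1)
b(p, H) = -9 (b(p, H) = -9 + (-H + H) = -9 + 0 = -9)
b(196, 21) - h(80) = -9 - 1*12 = -9 - 12 = -21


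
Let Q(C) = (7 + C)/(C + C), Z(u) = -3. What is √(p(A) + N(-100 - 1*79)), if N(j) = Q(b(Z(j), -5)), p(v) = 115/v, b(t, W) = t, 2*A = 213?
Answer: 2*√4686/213 ≈ 0.64276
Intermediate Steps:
A = 213/2 (A = (½)*213 = 213/2 ≈ 106.50)
Q(C) = (7 + C)/(2*C) (Q(C) = (7 + C)/((2*C)) = (7 + C)*(1/(2*C)) = (7 + C)/(2*C))
N(j) = -⅔ (N(j) = (½)*(7 - 3)/(-3) = (½)*(-⅓)*4 = -⅔)
√(p(A) + N(-100 - 1*79)) = √(115/(213/2) - ⅔) = √(115*(2/213) - ⅔) = √(230/213 - ⅔) = √(88/213) = 2*√4686/213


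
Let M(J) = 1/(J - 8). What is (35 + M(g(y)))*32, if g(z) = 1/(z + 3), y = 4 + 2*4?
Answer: 132800/119 ≈ 1116.0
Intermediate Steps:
y = 12 (y = 4 + 8 = 12)
g(z) = 1/(3 + z)
M(J) = 1/(-8 + J)
(35 + M(g(y)))*32 = (35 + 1/(-8 + 1/(3 + 12)))*32 = (35 + 1/(-8 + 1/15))*32 = (35 + 1/(-119/15))*32 = (35 - 15/119)*32 = (4150/119)*32 = 132800/119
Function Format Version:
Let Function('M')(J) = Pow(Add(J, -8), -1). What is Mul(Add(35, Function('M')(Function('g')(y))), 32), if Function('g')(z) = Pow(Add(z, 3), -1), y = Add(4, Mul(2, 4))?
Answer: Rational(132800, 119) ≈ 1116.0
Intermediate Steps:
y = 12 (y = Add(4, 8) = 12)
Function('g')(z) = Pow(Add(3, z), -1)
Function('M')(J) = Pow(Add(-8, J), -1)
Mul(Add(35, Function('M')(Function('g')(y))), 32) = Mul(Add(35, Pow(Add(-8, Pow(Add(3, 12), -1)), -1)), 32) = Mul(Add(35, Pow(Add(-8, Pow(15, -1)), -1)), 32) = Mul(Add(35, Pow(Add(-8, Rational(1, 15)), -1)), 32) = Mul(Add(35, Pow(Rational(-119, 15), -1)), 32) = Mul(Add(35, Rational(-15, 119)), 32) = Mul(Rational(4150, 119), 32) = Rational(132800, 119)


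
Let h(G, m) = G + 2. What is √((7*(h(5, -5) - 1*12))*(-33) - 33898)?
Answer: I*√32743 ≈ 180.95*I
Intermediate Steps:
h(G, m) = 2 + G
√((7*(h(5, -5) - 1*12))*(-33) - 33898) = √((7*((2 + 5) - 1*12))*(-33) - 33898) = √((7*(7 - 12))*(-33) - 33898) = √((7*(-5))*(-33) - 33898) = √(-35*(-33) - 33898) = √(1155 - 33898) = √(-32743) = I*√32743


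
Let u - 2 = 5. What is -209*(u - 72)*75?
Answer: 1018875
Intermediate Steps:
u = 7 (u = 2 + 5 = 7)
-209*(u - 72)*75 = -209*(7 - 72)*75 = -209*(-65)*75 = 13585*75 = 1018875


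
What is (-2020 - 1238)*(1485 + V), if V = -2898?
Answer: 4603554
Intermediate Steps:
(-2020 - 1238)*(1485 + V) = (-2020 - 1238)*(1485 - 2898) = -3258*(-1413) = 4603554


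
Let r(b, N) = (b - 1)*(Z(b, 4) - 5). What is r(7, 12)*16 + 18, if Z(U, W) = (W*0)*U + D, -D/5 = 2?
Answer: -1422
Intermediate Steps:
D = -10 (D = -5*2 = -10)
Z(U, W) = -10 (Z(U, W) = (W*0)*U - 10 = 0*U - 10 = 0 - 10 = -10)
r(b, N) = 15 - 15*b (r(b, N) = (b - 1)*(-10 - 5) = (-1 + b)*(-15) = 15 - 15*b)
r(7, 12)*16 + 18 = (15 - 15*7)*16 + 18 = (15 - 105)*16 + 18 = -90*16 + 18 = -1440 + 18 = -1422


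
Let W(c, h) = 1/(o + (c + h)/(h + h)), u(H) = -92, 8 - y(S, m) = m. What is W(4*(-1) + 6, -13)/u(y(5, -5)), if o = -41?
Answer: 13/48530 ≈ 0.00026788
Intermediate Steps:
y(S, m) = 8 - m
W(c, h) = 1/(-41 + (c + h)/(2*h)) (W(c, h) = 1/(-41 + (c + h)/(h + h)) = 1/(-41 + (c + h)/((2*h))) = 1/(-41 + (c + h)*(1/(2*h))) = 1/(-41 + (c + h)/(2*h)))
W(4*(-1) + 6, -13)/u(y(5, -5)) = (2*(-13)/((4*(-1) + 6) - 81*(-13)))/(-92) = (2*(-13)/((-4 + 6) + 1053))*(-1/92) = (2*(-13)/(2 + 1053))*(-1/92) = (2*(-13)/1055)*(-1/92) = (2*(-13)*(1/1055))*(-1/92) = -26/1055*(-1/92) = 13/48530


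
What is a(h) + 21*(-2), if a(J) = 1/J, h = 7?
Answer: -293/7 ≈ -41.857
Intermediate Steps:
a(h) + 21*(-2) = 1/7 + 21*(-2) = ⅐ - 42 = -293/7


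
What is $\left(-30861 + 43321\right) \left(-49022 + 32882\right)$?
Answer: $-201104400$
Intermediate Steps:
$\left(-30861 + 43321\right) \left(-49022 + 32882\right) = 12460 \left(-16140\right) = -201104400$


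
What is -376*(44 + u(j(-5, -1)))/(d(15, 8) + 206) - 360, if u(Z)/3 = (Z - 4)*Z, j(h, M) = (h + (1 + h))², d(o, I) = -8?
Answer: -323780/9 ≈ -35976.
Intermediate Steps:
j(h, M) = (1 + 2*h)²
u(Z) = 3*Z*(-4 + Z) (u(Z) = 3*((Z - 4)*Z) = 3*((-4 + Z)*Z) = 3*(Z*(-4 + Z)) = 3*Z*(-4 + Z))
-376*(44 + u(j(-5, -1)))/(d(15, 8) + 206) - 360 = -376*(44 + 3*(1 + 2*(-5))²*(-4 + (1 + 2*(-5))²))/(-8 + 206) - 360 = -376*(44 + 3*(1 - 10)²*(-4 + (1 - 10)²))/198 - 360 = -376*(44 + 3*(-9)²*(-4 + (-9)²))/198 - 360 = -376*(44 + 3*81*(-4 + 81))/198 - 360 = -376*(44 + 3*81*77)/198 - 360 = -376*(44 + 18711)/198 - 360 = -7051880/198 - 360 = -376*1705/18 - 360 = -320540/9 - 360 = -323780/9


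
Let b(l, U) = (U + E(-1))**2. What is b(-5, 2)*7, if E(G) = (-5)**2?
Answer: 5103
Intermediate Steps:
E(G) = 25
b(l, U) = (25 + U)**2 (b(l, U) = (U + 25)**2 = (25 + U)**2)
b(-5, 2)*7 = (25 + 2)**2*7 = 27**2*7 = 729*7 = 5103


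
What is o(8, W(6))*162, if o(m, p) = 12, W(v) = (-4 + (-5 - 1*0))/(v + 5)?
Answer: 1944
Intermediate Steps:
W(v) = -9/(5 + v) (W(v) = (-4 + (-5 + 0))/(5 + v) = (-4 - 5)/(5 + v) = -9/(5 + v))
o(8, W(6))*162 = 12*162 = 1944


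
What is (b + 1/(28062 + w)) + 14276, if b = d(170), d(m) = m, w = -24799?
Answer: 47137299/3263 ≈ 14446.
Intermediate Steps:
b = 170
(b + 1/(28062 + w)) + 14276 = (170 + 1/(28062 - 24799)) + 14276 = (170 + 1/3263) + 14276 = 554711/3263 + 14276 = 47137299/3263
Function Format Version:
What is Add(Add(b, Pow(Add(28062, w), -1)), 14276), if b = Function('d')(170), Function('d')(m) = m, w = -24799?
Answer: Rational(47137299, 3263) ≈ 14446.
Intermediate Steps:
b = 170
Add(Add(b, Pow(Add(28062, w), -1)), 14276) = Add(Add(170, Pow(Add(28062, -24799), -1)), 14276) = Add(Add(170, Pow(3263, -1)), 14276) = Add(Add(170, Rational(1, 3263)), 14276) = Add(Rational(554711, 3263), 14276) = Rational(47137299, 3263)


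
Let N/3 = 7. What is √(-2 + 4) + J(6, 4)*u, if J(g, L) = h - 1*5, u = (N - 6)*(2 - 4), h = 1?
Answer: 120 + √2 ≈ 121.41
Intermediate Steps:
N = 21 (N = 3*7 = 21)
u = -30 (u = (21 - 6)*(2 - 4) = 15*(-2) = -30)
J(g, L) = -4 (J(g, L) = 1 - 1*5 = 1 - 5 = -4)
√(-2 + 4) + J(6, 4)*u = √(-2 + 4) - 4*(-30) = √2 + 120 = 120 + √2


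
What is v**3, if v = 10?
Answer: 1000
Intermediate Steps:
v**3 = 10**3 = 1000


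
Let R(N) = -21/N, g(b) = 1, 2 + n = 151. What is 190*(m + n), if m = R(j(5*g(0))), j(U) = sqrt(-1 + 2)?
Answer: 24320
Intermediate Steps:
n = 149 (n = -2 + 151 = 149)
j(U) = 1 (j(U) = sqrt(1) = 1)
m = -21 (m = -21/1 = -21*1 = -21)
190*(m + n) = 190*(-21 + 149) = 190*128 = 24320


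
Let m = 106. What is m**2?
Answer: 11236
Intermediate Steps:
m**2 = 106**2 = 11236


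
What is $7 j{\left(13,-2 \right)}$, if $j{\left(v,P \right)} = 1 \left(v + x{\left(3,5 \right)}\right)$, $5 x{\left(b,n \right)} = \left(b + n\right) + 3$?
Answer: $\frac{532}{5} \approx 106.4$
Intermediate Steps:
$x{\left(b,n \right)} = \frac{3}{5} + \frac{b}{5} + \frac{n}{5}$ ($x{\left(b,n \right)} = \frac{\left(b + n\right) + 3}{5} = \frac{3 + b + n}{5} = \frac{3}{5} + \frac{b}{5} + \frac{n}{5}$)
$j{\left(v,P \right)} = \frac{11}{5} + v$ ($j{\left(v,P \right)} = 1 \left(v + \left(\frac{3}{5} + \frac{1}{5} \cdot 3 + \frac{1}{5} \cdot 5\right)\right) = 1 \left(v + \left(\frac{3}{5} + \frac{3}{5} + 1\right)\right) = 1 \left(v + \frac{11}{5}\right) = 1 \left(\frac{11}{5} + v\right) = \frac{11}{5} + v$)
$7 j{\left(13,-2 \right)} = 7 \left(\frac{11}{5} + 13\right) = 7 \cdot \frac{76}{5} = \frac{532}{5}$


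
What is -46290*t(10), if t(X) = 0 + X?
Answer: -462900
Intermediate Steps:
t(X) = X
-46290*t(10) = -46290*10 = -462900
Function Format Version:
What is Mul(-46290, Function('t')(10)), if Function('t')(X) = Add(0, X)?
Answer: -462900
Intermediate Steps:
Function('t')(X) = X
Mul(-46290, Function('t')(10)) = Mul(-46290, 10) = -462900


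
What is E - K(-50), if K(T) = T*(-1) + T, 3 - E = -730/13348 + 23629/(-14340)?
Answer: 225024763/47852580 ≈ 4.7025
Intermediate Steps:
E = 225024763/47852580 (E = 3 - (-730/13348 + 23629/(-14340)) = 3 - (-730*1/13348 + 23629*(-1/14340)) = 3 - (-365/6674 - 23629/14340) = 3 - 1*(-81467023/47852580) = 3 + 81467023/47852580 = 225024763/47852580 ≈ 4.7025)
K(T) = 0 (K(T) = -T + T = 0)
E - K(-50) = 225024763/47852580 - 1*0 = 225024763/47852580 + 0 = 225024763/47852580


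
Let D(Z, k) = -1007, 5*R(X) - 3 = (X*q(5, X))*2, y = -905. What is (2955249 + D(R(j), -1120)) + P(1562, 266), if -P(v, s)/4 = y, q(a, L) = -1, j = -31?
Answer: 2957862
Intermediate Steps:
R(X) = ⅗ - 2*X/5 (R(X) = ⅗ + ((X*(-1))*2)/5 = ⅗ + (-X*2)/5 = ⅗ + (-2*X)/5 = ⅗ - 2*X/5)
P(v, s) = 3620 (P(v, s) = -4*(-905) = 3620)
(2955249 + D(R(j), -1120)) + P(1562, 266) = (2955249 - 1007) + 3620 = 2954242 + 3620 = 2957862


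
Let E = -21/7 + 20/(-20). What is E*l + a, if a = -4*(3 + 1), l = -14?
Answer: 40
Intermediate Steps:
a = -16 (a = -4*4 = -16)
E = -4 (E = -21*⅐ + 20*(-1/20) = -3 - 1 = -4)
E*l + a = -4*(-14) - 16 = 56 - 16 = 40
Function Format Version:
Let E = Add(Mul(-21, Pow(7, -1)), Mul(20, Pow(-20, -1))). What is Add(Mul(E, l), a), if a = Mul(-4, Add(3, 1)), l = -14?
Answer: 40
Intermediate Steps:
a = -16 (a = Mul(-4, 4) = -16)
E = -4 (E = Add(Mul(-21, Rational(1, 7)), Mul(20, Rational(-1, 20))) = Add(-3, -1) = -4)
Add(Mul(E, l), a) = Add(Mul(-4, -14), -16) = Add(56, -16) = 40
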